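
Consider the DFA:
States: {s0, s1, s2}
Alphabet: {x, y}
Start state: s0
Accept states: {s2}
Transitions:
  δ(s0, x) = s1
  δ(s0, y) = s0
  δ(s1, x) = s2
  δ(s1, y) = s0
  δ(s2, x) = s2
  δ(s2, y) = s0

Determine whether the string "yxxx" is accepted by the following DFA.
Processing string "yxxx":
  s0 --y--> s0
  s0 --x--> s1
  s1 --x--> s2
  s2 --x--> s2
Final state: s2
Accept states: {s2}
Yes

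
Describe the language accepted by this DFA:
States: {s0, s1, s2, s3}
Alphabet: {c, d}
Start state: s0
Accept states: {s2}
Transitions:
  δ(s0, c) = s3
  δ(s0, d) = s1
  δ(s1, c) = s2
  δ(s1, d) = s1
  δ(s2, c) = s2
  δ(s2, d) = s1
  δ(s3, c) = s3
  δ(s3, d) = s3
Testing a few strings:
  'dc' → accept
  'dccd' → reject
  'dcdd' → reject
  'dd' → reject
State roles: s0=no input read; s1=started with d, last symbol d; s2=started with d, last symbol c; s3=started with c (dead)
All strings over {c,d} that start with d and end with c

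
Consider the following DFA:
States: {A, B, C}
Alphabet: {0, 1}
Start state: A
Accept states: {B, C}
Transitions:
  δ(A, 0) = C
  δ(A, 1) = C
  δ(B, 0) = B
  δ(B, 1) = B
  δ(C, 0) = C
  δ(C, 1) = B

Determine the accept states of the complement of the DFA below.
Complement accept states = All states \ Original accept states
= {A, B, C} \ {B, C}
{A}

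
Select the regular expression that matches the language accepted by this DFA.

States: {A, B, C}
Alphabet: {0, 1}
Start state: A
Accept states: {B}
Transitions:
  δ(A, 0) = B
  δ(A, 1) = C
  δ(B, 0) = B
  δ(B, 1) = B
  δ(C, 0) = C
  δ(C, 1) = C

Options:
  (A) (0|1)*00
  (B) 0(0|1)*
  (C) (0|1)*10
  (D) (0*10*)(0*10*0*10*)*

Check each option against the DFA on short strings; one disagreement eliminates an option:
  (A) (0|1)*00: on '0' the DFA goes A → B and accepts (B ∈ Accept), but the regex does not match it → eliminate
  (B) 0(0|1)*: agrees with the DFA on every string of length ≤ 6
  (C) (0|1)*10: on '0' the DFA goes A → B and accepts (B ∈ Accept), but the regex does not match it → eliminate
  (D) (0*10*)(0*10*0*10*)*: on '0' the DFA goes A → B and accepts (B ∈ Accept), but the regex does not match it → eliminate
Only (B) is consistent with the DFA.
(B) 0(0|1)*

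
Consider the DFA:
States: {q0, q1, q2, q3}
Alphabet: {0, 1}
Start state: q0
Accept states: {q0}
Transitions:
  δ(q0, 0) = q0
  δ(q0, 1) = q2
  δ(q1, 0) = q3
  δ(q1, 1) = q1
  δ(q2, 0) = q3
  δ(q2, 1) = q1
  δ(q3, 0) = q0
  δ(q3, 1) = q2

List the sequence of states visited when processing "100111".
read '1': q0 → q2
  read '0': q2 → q3
  read '0': q3 → q0
  read '1': q0 → q2
  read '1': q2 → q1
  read '1': q1 → q1
q0 -> q2 -> q3 -> q0 -> q2 -> q1 -> q1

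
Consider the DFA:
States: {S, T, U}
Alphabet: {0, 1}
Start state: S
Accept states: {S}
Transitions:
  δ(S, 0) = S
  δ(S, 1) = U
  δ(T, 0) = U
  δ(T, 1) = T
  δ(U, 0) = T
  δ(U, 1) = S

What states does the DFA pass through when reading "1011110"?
read '1': S → U
  read '0': U → T
  read '1': T → T
  read '1': T → T
  read '1': T → T
  read '1': T → T
  read '0': T → U
S -> U -> T -> T -> T -> T -> T -> U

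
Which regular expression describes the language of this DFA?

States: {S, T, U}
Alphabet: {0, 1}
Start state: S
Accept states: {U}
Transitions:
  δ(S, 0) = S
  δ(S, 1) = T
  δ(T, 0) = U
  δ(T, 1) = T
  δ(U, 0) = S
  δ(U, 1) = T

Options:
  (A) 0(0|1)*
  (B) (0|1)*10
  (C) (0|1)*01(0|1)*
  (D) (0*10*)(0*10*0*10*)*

Check each option against the DFA on short strings; one disagreement eliminates an option:
  (A) 0(0|1)*: on '0' the DFA goes S → S and rejects (S ∉ Accept), but the regex matches it → eliminate
  (B) (0|1)*10: agrees with the DFA on every string of length ≤ 6
  (C) (0|1)*01(0|1)*: on '01' the DFA goes S → S → T and rejects (T ∉ Accept), but the regex matches it → eliminate
  (D) (0*10*)(0*10*0*10*)*: on '1' the DFA goes S → T and rejects (T ∉ Accept), but the regex matches it → eliminate
Only (B) is consistent with the DFA.
(B) (0|1)*10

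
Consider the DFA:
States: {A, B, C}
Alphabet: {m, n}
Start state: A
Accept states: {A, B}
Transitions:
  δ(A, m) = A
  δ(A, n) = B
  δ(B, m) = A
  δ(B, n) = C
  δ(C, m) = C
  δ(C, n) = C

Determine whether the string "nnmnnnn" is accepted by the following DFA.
Processing string "nnmnnnn":
  A --n--> B
  B --n--> C
  C --m--> C
  C --n--> C
  C --n--> C
  C --n--> C
  C --n--> C
Final state: C
Accept states: {A, B}
No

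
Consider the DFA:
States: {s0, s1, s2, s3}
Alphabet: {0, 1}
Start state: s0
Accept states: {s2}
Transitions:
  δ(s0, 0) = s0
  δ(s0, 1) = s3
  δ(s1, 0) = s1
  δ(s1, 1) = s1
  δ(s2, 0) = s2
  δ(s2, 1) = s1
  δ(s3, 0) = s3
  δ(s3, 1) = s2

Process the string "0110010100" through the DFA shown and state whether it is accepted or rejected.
Processing string "0110010100":
  s0 --0--> s0
  s0 --1--> s3
  s3 --1--> s2
  s2 --0--> s2
  s2 --0--> s2
  s2 --1--> s1
  s1 --0--> s1
  s1 --1--> s1
  s1 --0--> s1
  s1 --0--> s1
Final state: s1
Accept states: {s2}
No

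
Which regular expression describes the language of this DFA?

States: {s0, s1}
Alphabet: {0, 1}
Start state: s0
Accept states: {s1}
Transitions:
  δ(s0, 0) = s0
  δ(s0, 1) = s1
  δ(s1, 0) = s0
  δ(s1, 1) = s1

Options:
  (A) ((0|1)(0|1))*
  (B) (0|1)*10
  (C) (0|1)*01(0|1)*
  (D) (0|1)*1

Check each option against the DFA on short strings; one disagreement eliminates an option:
  (A) ((0|1)(0|1))*: on ε the DFA stays in s0 and rejects (s0 ∉ Accept), but the regex matches it → eliminate
  (B) (0|1)*10: on '1' the DFA goes s0 → s1 and accepts (s1 ∈ Accept), but the regex does not match it → eliminate
  (C) (0|1)*01(0|1)*: on '1' the DFA goes s0 → s1 and accepts (s1 ∈ Accept), but the regex does not match it → eliminate
  (D) (0|1)*1: agrees with the DFA on every string of length ≤ 6
Only (D) is consistent with the DFA.
(D) (0|1)*1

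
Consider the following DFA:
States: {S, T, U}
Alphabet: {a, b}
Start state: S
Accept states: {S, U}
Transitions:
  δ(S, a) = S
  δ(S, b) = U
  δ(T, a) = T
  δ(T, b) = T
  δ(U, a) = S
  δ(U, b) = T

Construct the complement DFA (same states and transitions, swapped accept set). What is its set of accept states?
Complement accept states = All states \ Original accept states
= {S, T, U} \ {S, U}
{T}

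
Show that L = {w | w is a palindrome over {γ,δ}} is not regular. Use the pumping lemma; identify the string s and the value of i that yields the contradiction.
Assume L is regular with pumping length p. Idea: pumping the leading γ-block breaks the symmetry.
Choose s = γ^p δ γ^p (a palindrome of length 2p+1 ≥ p). By the pumping lemma, s = xyz with |xy| ≤ p, |y| > 0, so y = γ^k with k > 0 (xy lies entirely in the first γ^p). Then xy²z = γ^(p+k) δ γ^p, which is not a palindrome since p+k ≠ p.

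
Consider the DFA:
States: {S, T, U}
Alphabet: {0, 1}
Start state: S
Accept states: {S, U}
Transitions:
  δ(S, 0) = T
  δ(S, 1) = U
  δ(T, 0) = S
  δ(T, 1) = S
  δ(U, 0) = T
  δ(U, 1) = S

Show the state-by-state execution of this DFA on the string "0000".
read '0': S → T
  read '0': T → S
  read '0': S → T
  read '0': T → S
S -> T -> S -> T -> S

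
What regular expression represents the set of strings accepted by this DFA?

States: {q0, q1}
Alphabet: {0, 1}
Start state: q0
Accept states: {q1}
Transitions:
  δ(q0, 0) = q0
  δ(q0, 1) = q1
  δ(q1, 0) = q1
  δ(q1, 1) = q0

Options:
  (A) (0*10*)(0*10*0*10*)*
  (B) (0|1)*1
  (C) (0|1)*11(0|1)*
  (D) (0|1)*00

Check each option against the DFA on short strings; one disagreement eliminates an option:
  (A) (0*10*)(0*10*0*10*)*: agrees with the DFA on every string of length ≤ 6
  (B) (0|1)*1: on '10' the DFA goes q0 → q1 → q1 and accepts (q1 ∈ Accept), but the regex does not match it → eliminate
  (C) (0|1)*11(0|1)*: on '1' the DFA goes q0 → q1 and accepts (q1 ∈ Accept), but the regex does not match it → eliminate
  (D) (0|1)*00: on '1' the DFA goes q0 → q1 and accepts (q1 ∈ Accept), but the regex does not match it → eliminate
Only (A) is consistent with the DFA.
(A) (0*10*)(0*10*0*10*)*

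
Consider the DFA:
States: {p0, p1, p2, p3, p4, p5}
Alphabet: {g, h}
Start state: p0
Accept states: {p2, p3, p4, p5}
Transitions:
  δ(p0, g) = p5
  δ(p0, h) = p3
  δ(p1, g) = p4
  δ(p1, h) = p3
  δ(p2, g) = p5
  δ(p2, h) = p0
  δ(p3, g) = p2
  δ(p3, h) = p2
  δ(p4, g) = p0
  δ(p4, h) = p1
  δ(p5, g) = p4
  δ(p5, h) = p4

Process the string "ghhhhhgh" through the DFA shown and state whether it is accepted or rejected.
Processing string "ghhhhhgh":
  p0 --g--> p5
  p5 --h--> p4
  p4 --h--> p1
  p1 --h--> p3
  p3 --h--> p2
  p2 --h--> p0
  p0 --g--> p5
  p5 --h--> p4
Final state: p4
Accept states: {p2, p3, p4, p5}
Yes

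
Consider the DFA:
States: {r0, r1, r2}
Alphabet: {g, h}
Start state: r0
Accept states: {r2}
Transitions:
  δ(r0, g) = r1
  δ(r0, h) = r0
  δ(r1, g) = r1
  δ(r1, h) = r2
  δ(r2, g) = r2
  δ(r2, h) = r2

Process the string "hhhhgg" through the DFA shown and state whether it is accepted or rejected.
Processing string "hhhhgg":
  r0 --h--> r0
  r0 --h--> r0
  r0 --h--> r0
  r0 --h--> r0
  r0 --g--> r1
  r1 --g--> r1
Final state: r1
Accept states: {r2}
No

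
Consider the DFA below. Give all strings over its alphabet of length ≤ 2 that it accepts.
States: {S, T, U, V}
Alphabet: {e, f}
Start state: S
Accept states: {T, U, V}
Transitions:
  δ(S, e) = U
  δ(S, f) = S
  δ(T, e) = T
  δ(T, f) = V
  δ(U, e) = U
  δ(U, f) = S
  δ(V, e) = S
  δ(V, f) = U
e, ee, fe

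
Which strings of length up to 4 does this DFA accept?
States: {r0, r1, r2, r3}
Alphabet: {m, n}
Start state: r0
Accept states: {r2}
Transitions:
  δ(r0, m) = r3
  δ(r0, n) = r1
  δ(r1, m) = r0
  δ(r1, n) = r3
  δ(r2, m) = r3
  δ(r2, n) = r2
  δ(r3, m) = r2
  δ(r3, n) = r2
mm, mn, mmn, mnn, nnm, nnn, mmmm, mmmn, mmnn, mnmm, mnmn, mnnn, nmmm, nmmn, nnmn, nnnn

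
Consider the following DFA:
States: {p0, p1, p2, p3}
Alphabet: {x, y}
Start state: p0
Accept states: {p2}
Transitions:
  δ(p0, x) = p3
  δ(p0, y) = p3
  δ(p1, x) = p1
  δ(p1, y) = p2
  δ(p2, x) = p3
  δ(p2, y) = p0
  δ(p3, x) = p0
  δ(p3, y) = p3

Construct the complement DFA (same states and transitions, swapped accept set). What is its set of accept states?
Complement accept states = All states \ Original accept states
= {p0, p1, p2, p3} \ {p2}
{p0, p1, p3}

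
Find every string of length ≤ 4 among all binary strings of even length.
ε, 00, 01, 10, 11, 0000, 0001, 0010, 0011, 0100, 0101, 0110, 0111, 1000, 1001, 1010, 1011, 1100, 1101, 1110, 1111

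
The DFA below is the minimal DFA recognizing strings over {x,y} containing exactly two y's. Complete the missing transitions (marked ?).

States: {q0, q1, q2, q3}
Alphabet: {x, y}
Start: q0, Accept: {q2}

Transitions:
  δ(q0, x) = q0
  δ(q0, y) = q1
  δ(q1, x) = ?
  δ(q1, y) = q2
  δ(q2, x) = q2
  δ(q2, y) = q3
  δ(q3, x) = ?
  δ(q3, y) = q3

From the language and accept set, identify what each state tracks — q0: zero y's; q1: one y; q2: two y's; q3: ≥ three y's (dead).
Each missing δ(q, a) is the state matching the new tracked value after reading a.
δ(q1, x) = q1; δ(q3, x) = q3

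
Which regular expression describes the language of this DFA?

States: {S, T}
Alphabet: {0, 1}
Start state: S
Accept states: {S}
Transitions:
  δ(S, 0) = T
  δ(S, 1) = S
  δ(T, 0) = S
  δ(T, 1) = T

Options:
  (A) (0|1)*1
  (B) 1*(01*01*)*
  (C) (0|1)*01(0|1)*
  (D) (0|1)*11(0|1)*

Check each option against the DFA on short strings; one disagreement eliminates an option:
  (A) (0|1)*1: on ε the DFA stays in S and accepts (S ∈ Accept), but the regex does not match it → eliminate
  (B) 1*(01*01*)*: agrees with the DFA on every string of length ≤ 6
  (C) (0|1)*01(0|1)*: on ε the DFA stays in S and accepts (S ∈ Accept), but the regex does not match it → eliminate
  (D) (0|1)*11(0|1)*: on ε the DFA stays in S and accepts (S ∈ Accept), but the regex does not match it → eliminate
Only (B) is consistent with the DFA.
(B) 1*(01*01*)*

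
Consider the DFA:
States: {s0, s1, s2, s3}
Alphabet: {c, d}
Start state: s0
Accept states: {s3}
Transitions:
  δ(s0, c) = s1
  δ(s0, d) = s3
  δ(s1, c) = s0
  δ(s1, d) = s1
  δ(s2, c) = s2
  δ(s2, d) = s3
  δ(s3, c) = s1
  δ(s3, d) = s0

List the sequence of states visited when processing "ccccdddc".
read 'c': s0 → s1
  read 'c': s1 → s0
  read 'c': s0 → s1
  read 'c': s1 → s0
  read 'd': s0 → s3
  read 'd': s3 → s0
  read 'd': s0 → s3
  read 'c': s3 → s1
s0 -> s1 -> s0 -> s1 -> s0 -> s3 -> s0 -> s3 -> s1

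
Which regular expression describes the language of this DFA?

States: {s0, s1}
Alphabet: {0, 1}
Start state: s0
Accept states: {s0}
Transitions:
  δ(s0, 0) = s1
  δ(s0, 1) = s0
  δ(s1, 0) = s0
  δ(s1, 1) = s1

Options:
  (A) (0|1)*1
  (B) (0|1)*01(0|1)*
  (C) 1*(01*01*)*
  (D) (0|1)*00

Check each option against the DFA on short strings; one disagreement eliminates an option:
  (A) (0|1)*1: on ε the DFA stays in s0 and accepts (s0 ∈ Accept), but the regex does not match it → eliminate
  (B) (0|1)*01(0|1)*: on ε the DFA stays in s0 and accepts (s0 ∈ Accept), but the regex does not match it → eliminate
  (C) 1*(01*01*)*: agrees with the DFA on every string of length ≤ 6
  (D) (0|1)*00: on ε the DFA stays in s0 and accepts (s0 ∈ Accept), but the regex does not match it → eliminate
Only (C) is consistent with the DFA.
(C) 1*(01*01*)*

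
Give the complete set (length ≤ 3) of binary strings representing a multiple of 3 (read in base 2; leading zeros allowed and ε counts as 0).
ε, 0, 00, 11, 000, 011, 110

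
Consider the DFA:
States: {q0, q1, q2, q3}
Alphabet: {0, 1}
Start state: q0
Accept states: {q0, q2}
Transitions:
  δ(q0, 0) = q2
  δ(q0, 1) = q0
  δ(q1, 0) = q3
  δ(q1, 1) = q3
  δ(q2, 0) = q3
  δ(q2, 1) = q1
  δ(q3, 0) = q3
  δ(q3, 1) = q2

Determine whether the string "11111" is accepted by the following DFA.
Processing string "11111":
  q0 --1--> q0
  q0 --1--> q0
  q0 --1--> q0
  q0 --1--> q0
  q0 --1--> q0
Final state: q0
Accept states: {q0, q2}
Yes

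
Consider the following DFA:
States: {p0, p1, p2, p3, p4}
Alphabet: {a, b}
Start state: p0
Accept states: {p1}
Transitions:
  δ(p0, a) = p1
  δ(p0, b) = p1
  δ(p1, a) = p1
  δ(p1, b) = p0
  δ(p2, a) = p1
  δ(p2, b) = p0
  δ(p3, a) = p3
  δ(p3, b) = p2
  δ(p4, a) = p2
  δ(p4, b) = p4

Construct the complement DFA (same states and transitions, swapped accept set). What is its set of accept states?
Complement accept states = All states \ Original accept states
= {p0, p1, p2, p3, p4} \ {p1}
{p0, p2, p3, p4}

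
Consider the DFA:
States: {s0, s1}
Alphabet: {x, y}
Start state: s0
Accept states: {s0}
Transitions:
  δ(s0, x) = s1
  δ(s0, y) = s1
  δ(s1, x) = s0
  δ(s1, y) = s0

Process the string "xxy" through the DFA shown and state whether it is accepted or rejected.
Processing string "xxy":
  s0 --x--> s1
  s1 --x--> s0
  s0 --y--> s1
Final state: s1
Accept states: {s0}
No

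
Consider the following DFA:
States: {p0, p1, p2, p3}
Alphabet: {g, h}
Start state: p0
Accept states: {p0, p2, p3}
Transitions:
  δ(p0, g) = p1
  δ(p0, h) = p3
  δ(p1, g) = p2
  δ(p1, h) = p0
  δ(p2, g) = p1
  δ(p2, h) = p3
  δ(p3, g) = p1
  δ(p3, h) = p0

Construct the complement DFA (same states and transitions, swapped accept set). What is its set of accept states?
Complement accept states = All states \ Original accept states
= {p0, p1, p2, p3} \ {p0, p2, p3}
{p1}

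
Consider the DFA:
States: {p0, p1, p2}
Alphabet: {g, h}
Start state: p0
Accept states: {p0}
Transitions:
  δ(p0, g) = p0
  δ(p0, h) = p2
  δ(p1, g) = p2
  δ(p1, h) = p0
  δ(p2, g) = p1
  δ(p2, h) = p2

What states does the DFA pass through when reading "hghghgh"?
read 'h': p0 → p2
  read 'g': p2 → p1
  read 'h': p1 → p0
  read 'g': p0 → p0
  read 'h': p0 → p2
  read 'g': p2 → p1
  read 'h': p1 → p0
p0 -> p2 -> p1 -> p0 -> p0 -> p2 -> p1 -> p0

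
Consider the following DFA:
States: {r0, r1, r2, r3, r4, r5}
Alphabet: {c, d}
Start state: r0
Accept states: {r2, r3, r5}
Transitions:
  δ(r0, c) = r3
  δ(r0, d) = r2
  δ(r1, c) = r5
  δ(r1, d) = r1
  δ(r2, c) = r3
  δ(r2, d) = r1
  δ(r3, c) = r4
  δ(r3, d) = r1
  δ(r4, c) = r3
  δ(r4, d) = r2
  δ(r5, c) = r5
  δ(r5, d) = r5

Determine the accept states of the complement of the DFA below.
Complement accept states = All states \ Original accept states
= {r0, r1, r2, r3, r4, r5} \ {r2, r3, r5}
{r0, r1, r4}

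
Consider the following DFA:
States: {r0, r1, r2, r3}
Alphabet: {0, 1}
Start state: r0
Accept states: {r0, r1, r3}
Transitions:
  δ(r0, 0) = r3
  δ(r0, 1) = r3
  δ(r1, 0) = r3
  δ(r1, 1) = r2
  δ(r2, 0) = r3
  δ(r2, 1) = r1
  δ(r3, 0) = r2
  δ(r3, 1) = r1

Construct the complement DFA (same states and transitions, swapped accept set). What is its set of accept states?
Complement accept states = All states \ Original accept states
= {r0, r1, r2, r3} \ {r0, r1, r3}
{r2}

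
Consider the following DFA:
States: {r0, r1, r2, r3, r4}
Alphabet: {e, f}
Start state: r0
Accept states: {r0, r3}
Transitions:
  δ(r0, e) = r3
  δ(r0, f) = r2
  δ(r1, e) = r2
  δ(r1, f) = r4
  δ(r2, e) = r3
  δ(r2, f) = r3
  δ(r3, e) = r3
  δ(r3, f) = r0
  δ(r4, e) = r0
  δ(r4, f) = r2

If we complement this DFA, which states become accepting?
Complement accept states = All states \ Original accept states
= {r0, r1, r2, r3, r4} \ {r0, r3}
{r1, r2, r4}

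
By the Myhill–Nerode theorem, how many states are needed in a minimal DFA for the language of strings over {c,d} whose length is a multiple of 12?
By Myhill–Nerode, count the distinguishable equivalence classes: 12 classes — one per residue of the length mod 12; class i is distinguished from class j by any string of length (12 − i) mod 12.
12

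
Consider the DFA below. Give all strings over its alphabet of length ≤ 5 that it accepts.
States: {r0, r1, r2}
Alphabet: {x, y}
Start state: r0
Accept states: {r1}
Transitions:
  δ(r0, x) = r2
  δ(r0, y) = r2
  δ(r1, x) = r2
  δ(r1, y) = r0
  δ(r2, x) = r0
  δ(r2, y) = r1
xy, yy, xxxy, xxyy, xyxy, yxxy, yxyy, yyxy, xyyxy, xyyyy, yyyxy, yyyyy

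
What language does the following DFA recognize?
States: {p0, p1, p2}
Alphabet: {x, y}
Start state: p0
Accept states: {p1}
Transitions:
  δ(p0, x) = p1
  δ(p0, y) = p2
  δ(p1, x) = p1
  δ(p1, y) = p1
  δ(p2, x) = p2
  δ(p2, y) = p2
Testing a few strings:
  'yxy' → reject
  'xy' → accept
  'yxx' → reject
  'xxx' → accept
State roles: p0=no input read; p1=started with x; p2=started with y (dead)
All strings over {x,y} starting with x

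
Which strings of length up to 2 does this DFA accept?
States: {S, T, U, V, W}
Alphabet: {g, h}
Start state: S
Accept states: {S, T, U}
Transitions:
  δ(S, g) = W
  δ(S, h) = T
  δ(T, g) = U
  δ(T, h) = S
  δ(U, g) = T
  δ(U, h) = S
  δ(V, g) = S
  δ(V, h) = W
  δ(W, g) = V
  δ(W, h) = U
ε, h, gh, hg, hh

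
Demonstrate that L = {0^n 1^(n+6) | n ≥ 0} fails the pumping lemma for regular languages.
Assume L is regular with pumping length p. Idea: pumping the 0-block breaks the fixed offset of 6.
Choose s = 0^p 1^(p+6) ∈ L. By the pumping lemma, s = xyz with |xy| ≤ p, |y| > 0, so y = 0^k with k ≥ 1. Then xy²z = 0^(p+k) 1^(p+6). For this to be in L we would need p+6 = (p+k)+6, i.e. k = 0, contradicting k ≥ 1. So xy²z ∉ L.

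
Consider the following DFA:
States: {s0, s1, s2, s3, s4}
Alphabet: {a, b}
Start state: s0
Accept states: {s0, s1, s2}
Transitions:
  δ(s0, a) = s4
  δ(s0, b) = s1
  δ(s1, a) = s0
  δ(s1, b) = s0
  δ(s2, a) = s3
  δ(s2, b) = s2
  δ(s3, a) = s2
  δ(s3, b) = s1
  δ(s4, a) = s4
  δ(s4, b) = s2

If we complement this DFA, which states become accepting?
Complement accept states = All states \ Original accept states
= {s0, s1, s2, s3, s4} \ {s0, s1, s2}
{s3, s4}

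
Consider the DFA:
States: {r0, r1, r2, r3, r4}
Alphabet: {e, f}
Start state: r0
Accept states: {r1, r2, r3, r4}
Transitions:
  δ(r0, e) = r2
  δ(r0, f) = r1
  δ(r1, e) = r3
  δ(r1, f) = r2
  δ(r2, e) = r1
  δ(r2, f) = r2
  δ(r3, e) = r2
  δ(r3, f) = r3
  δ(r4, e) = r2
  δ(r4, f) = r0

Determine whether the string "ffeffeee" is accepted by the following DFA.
Processing string "ffeffeee":
  r0 --f--> r1
  r1 --f--> r2
  r2 --e--> r1
  r1 --f--> r2
  r2 --f--> r2
  r2 --e--> r1
  r1 --e--> r3
  r3 --e--> r2
Final state: r2
Accept states: {r1, r2, r3, r4}
Yes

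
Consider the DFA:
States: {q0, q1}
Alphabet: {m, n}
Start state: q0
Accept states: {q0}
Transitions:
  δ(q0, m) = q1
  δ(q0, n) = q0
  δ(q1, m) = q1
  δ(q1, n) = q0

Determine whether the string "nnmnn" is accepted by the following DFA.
Processing string "nnmnn":
  q0 --n--> q0
  q0 --n--> q0
  q0 --m--> q1
  q1 --n--> q0
  q0 --n--> q0
Final state: q0
Accept states: {q0}
Yes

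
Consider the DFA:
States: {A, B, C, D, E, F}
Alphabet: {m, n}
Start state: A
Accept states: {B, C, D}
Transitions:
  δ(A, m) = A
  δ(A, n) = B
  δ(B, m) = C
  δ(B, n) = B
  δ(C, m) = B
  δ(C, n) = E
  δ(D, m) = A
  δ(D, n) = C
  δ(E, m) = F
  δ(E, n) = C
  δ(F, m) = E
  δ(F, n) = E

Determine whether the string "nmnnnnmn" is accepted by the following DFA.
Processing string "nmnnnnmn":
  A --n--> B
  B --m--> C
  C --n--> E
  E --n--> C
  C --n--> E
  E --n--> C
  C --m--> B
  B --n--> B
Final state: B
Accept states: {B, C, D}
Yes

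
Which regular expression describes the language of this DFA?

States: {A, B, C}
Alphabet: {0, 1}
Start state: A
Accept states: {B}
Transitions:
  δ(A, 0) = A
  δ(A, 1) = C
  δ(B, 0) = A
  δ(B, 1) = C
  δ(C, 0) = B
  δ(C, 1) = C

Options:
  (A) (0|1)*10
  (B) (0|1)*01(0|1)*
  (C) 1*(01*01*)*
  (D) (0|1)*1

Check each option against the DFA on short strings; one disagreement eliminates an option:
  (A) (0|1)*10: agrees with the DFA on every string of length ≤ 6
  (B) (0|1)*01(0|1)*: on '01' the DFA goes A → A → C and rejects (C ∉ Accept), but the regex matches it → eliminate
  (C) 1*(01*01*)*: on ε the DFA stays in A and rejects (A ∉ Accept), but the regex matches it → eliminate
  (D) (0|1)*1: on '1' the DFA goes A → C and rejects (C ∉ Accept), but the regex matches it → eliminate
Only (A) is consistent with the DFA.
(A) (0|1)*10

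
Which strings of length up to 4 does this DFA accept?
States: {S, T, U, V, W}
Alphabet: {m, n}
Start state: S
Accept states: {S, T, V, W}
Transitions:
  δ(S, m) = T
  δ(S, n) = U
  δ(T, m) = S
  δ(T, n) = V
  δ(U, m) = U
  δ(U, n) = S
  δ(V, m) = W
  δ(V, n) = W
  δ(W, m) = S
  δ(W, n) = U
ε, m, mm, mn, nn, mmm, mnm, mnn, nmn, nnm, mmmm, mmmn, mmnn, mnmm, mnnm, nmmn, nmnm, nnmm, nnmn, nnnn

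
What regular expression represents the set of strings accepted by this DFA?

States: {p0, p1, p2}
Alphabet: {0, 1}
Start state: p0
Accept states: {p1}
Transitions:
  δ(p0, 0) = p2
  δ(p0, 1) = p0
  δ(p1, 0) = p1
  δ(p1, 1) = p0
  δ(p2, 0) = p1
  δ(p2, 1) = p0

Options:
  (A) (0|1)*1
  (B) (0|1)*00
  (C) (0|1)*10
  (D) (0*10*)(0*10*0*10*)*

Check each option against the DFA on short strings; one disagreement eliminates an option:
  (A) (0|1)*1: on '1' the DFA goes p0 → p0 and rejects (p0 ∉ Accept), but the regex matches it → eliminate
  (B) (0|1)*00: agrees with the DFA on every string of length ≤ 6
  (C) (0|1)*10: on '00' the DFA goes p0 → p2 → p1 and accepts (p1 ∈ Accept), but the regex does not match it → eliminate
  (D) (0*10*)(0*10*0*10*)*: on '1' the DFA goes p0 → p0 and rejects (p0 ∉ Accept), but the regex matches it → eliminate
Only (B) is consistent with the DFA.
(B) (0|1)*00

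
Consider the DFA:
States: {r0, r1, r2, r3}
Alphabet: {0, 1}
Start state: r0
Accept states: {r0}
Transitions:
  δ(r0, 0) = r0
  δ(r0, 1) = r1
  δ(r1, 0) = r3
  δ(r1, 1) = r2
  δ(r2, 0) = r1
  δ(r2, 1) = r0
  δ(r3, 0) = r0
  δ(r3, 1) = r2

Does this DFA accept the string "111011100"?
Processing string "111011100":
  r0 --1--> r1
  r1 --1--> r2
  r2 --1--> r0
  r0 --0--> r0
  r0 --1--> r1
  r1 --1--> r2
  r2 --1--> r0
  r0 --0--> r0
  r0 --0--> r0
Final state: r0
Accept states: {r0}
Yes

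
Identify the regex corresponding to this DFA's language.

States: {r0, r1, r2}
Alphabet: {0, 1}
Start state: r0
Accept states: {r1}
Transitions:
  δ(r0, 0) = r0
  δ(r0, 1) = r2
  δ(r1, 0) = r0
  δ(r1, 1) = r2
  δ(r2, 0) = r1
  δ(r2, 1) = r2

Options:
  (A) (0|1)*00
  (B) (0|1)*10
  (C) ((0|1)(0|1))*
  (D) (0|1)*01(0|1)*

Check each option against the DFA on short strings; one disagreement eliminates an option:
  (A) (0|1)*00: on '00' the DFA goes r0 → r0 → r0 and rejects (r0 ∉ Accept), but the regex matches it → eliminate
  (B) (0|1)*10: agrees with the DFA on every string of length ≤ 6
  (C) ((0|1)(0|1))*: on ε the DFA stays in r0 and rejects (r0 ∉ Accept), but the regex matches it → eliminate
  (D) (0|1)*01(0|1)*: on '01' the DFA goes r0 → r0 → r2 and rejects (r2 ∉ Accept), but the regex matches it → eliminate
Only (B) is consistent with the DFA.
(B) (0|1)*10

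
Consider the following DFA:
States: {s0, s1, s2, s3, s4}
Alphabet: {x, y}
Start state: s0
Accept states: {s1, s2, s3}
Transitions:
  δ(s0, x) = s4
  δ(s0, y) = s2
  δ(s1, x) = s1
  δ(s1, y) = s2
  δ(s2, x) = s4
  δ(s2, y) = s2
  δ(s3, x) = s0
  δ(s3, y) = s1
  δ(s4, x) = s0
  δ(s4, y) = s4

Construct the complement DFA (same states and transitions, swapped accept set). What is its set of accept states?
Complement accept states = All states \ Original accept states
= {s0, s1, s2, s3, s4} \ {s1, s2, s3}
{s0, s4}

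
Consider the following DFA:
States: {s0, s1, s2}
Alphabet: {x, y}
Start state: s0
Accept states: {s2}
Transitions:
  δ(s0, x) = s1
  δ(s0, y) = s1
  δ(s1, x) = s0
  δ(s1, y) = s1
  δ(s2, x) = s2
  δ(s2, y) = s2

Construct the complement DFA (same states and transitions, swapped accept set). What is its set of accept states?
Complement accept states = All states \ Original accept states
= {s0, s1, s2} \ {s2}
{s0, s1}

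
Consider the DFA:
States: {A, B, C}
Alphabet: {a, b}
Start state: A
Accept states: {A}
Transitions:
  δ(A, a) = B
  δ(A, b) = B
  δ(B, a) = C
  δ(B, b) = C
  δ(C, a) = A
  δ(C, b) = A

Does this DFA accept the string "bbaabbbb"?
Processing string "bbaabbbb":
  A --b--> B
  B --b--> C
  C --a--> A
  A --a--> B
  B --b--> C
  C --b--> A
  A --b--> B
  B --b--> C
Final state: C
Accept states: {A}
No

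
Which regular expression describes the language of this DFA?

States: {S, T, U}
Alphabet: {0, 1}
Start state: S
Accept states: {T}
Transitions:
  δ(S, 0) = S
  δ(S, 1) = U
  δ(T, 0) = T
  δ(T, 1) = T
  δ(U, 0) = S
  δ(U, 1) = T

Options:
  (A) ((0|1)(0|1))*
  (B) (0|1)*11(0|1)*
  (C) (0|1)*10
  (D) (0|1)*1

Check each option against the DFA on short strings; one disagreement eliminates an option:
  (A) ((0|1)(0|1))*: on ε the DFA stays in S and rejects (S ∉ Accept), but the regex matches it → eliminate
  (B) (0|1)*11(0|1)*: agrees with the DFA on every string of length ≤ 6
  (C) (0|1)*10: on '10' the DFA goes S → U → S and rejects (S ∉ Accept), but the regex matches it → eliminate
  (D) (0|1)*1: on '1' the DFA goes S → U and rejects (U ∉ Accept), but the regex matches it → eliminate
Only (B) is consistent with the DFA.
(B) (0|1)*11(0|1)*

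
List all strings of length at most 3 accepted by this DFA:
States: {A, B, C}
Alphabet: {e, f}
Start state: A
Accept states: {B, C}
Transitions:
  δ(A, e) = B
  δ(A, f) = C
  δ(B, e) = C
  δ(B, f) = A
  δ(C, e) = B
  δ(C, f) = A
e, f, ee, fe, eee, efe, eff, fee, ffe, fff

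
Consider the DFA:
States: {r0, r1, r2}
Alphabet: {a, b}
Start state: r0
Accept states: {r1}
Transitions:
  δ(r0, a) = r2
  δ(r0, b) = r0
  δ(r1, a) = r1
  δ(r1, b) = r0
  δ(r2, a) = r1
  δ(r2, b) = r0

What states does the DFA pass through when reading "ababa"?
read 'a': r0 → r2
  read 'b': r2 → r0
  read 'a': r0 → r2
  read 'b': r2 → r0
  read 'a': r0 → r2
r0 -> r2 -> r0 -> r2 -> r0 -> r2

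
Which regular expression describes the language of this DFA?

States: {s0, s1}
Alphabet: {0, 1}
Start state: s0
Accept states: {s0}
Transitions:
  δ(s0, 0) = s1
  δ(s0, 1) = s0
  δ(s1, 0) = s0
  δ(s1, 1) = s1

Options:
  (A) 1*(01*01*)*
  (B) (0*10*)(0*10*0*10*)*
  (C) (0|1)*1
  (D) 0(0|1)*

Check each option against the DFA on short strings; one disagreement eliminates an option:
  (A) 1*(01*01*)*: agrees with the DFA on every string of length ≤ 6
  (B) (0*10*)(0*10*0*10*)*: on ε the DFA stays in s0 and accepts (s0 ∈ Accept), but the regex does not match it → eliminate
  (C) (0|1)*1: on ε the DFA stays in s0 and accepts (s0 ∈ Accept), but the regex does not match it → eliminate
  (D) 0(0|1)*: on ε the DFA stays in s0 and accepts (s0 ∈ Accept), but the regex does not match it → eliminate
Only (A) is consistent with the DFA.
(A) 1*(01*01*)*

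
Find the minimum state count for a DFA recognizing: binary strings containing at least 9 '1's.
By Myhill–Nerode, count the distinguishable equivalence classes: 10 classes — having seen 0, 1, …, 8, or ≥9 copies of '1'; any two classes i < j (j ≤ 9) are distinguished by the string 1^(9−j), which takes class j to 9 copies (accepted) but leaves class i below 9 (rejected).
10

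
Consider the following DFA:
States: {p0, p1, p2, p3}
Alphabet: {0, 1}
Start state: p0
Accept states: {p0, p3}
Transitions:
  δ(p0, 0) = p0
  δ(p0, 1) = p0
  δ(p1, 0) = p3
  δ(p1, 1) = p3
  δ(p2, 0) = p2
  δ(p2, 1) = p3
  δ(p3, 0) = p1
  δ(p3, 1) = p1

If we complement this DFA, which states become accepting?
Complement accept states = All states \ Original accept states
= {p0, p1, p2, p3} \ {p0, p3}
{p1, p2}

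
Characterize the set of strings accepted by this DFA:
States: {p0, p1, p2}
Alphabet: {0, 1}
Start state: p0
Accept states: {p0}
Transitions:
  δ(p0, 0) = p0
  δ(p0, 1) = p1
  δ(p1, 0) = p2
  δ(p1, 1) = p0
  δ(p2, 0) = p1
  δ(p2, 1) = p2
Testing a few strings:
  '1' → reject
  '0' → accept
  '01' → reject
  '011' → accept
State roles: p0=value ≡ 0 (mod 3); p1=value ≡ 1 (mod 3); p2=value ≡ 2 (mod 3)
All binary strings representing a multiple of 3 (read in base 2; leading zeros allowed and ε counts as 0)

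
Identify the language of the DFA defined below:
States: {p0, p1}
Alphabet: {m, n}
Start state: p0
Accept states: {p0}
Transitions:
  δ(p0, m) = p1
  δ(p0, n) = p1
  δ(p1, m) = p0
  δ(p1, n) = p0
Testing a few strings:
  'n' → reject
  'nnn' → reject
  'nm' → accept
  'nn' → accept
State roles: p0=even length so far; p1=odd length so far
All strings over {m,n} of even length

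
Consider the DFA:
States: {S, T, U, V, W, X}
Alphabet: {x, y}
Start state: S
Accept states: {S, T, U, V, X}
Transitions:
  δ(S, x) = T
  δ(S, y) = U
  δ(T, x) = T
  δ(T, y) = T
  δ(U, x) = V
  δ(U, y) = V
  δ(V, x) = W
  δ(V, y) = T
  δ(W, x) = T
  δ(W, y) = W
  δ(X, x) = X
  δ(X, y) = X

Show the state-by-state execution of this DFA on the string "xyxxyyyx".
read 'x': S → T
  read 'y': T → T
  read 'x': T → T
  read 'x': T → T
  read 'y': T → T
  read 'y': T → T
  read 'y': T → T
  read 'x': T → T
S -> T -> T -> T -> T -> T -> T -> T -> T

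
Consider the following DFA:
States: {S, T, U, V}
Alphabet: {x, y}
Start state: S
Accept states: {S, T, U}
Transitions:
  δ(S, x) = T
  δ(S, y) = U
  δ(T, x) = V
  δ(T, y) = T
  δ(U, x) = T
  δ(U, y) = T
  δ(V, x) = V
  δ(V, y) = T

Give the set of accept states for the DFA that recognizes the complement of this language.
Complement accept states = All states \ Original accept states
= {S, T, U, V} \ {S, T, U}
{V}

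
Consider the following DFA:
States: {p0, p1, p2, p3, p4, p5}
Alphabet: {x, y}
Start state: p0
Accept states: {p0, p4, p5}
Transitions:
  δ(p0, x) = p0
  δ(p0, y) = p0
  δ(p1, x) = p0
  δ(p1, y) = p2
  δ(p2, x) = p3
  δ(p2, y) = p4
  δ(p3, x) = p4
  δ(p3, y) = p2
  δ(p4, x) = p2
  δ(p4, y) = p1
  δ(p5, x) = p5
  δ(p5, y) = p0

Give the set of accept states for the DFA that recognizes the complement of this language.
Complement accept states = All states \ Original accept states
= {p0, p1, p2, p3, p4, p5} \ {p0, p4, p5}
{p1, p2, p3}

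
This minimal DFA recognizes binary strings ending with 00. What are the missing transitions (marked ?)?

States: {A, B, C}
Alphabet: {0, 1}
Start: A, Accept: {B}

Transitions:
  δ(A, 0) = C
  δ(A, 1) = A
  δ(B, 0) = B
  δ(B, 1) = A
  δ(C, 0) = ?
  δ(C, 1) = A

From the language and accept set, identify what each state tracks — A: last symbol not 0; B: two trailing 0's; C: one trailing 0.
Each missing δ(q, a) is the state matching the new tracked value after reading a.
δ(C, 0) = B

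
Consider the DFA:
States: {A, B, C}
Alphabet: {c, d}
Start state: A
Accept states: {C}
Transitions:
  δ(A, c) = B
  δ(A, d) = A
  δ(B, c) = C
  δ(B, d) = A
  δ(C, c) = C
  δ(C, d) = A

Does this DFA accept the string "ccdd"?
Processing string "ccdd":
  A --c--> B
  B --c--> C
  C --d--> A
  A --d--> A
Final state: A
Accept states: {C}
No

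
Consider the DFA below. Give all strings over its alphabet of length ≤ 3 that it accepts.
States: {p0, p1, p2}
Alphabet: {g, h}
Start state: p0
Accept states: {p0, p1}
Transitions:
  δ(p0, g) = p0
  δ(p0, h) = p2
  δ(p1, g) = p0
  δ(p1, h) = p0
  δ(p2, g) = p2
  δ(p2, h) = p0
ε, g, gg, hh, ggg, ghh, hgh, hhg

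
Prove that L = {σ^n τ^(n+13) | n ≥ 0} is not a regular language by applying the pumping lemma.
Assume L is regular with pumping length p. Idea: pumping the σ-block breaks the fixed offset of 13.
Choose s = σ^p τ^(p+13) ∈ L. By the pumping lemma, s = xyz with |xy| ≤ p, |y| > 0, so y = σ^k with k ≥ 1. Then xy²z = σ^(p+k) τ^(p+13). For this to be in L we would need p+13 = (p+k)+13, i.e. k = 0, contradicting k ≥ 1. So xy²z ∉ L.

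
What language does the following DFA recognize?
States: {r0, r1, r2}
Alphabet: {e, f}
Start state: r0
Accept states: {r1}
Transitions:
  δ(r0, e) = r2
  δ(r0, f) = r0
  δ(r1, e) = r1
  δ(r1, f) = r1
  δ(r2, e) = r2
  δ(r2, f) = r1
Testing a few strings:
  'eee' → reject
  'f' → reject
  'eef' → accept
  'e' → reject
State roles: r0=no e seen yet; r1=substring ef seen; r2=seen a e, waiting for f
All strings over {e,f} containing the substring ef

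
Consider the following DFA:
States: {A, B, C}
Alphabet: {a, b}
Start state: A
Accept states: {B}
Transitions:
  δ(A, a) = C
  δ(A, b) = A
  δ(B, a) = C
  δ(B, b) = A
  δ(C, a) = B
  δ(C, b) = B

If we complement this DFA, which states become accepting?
Complement accept states = All states \ Original accept states
= {A, B, C} \ {B}
{A, C}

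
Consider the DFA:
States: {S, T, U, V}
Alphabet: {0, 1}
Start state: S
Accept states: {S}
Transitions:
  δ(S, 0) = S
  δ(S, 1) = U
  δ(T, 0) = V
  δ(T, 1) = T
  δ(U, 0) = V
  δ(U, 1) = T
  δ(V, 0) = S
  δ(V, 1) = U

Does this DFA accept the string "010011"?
Processing string "010011":
  S --0--> S
  S --1--> U
  U --0--> V
  V --0--> S
  S --1--> U
  U --1--> T
Final state: T
Accept states: {S}
No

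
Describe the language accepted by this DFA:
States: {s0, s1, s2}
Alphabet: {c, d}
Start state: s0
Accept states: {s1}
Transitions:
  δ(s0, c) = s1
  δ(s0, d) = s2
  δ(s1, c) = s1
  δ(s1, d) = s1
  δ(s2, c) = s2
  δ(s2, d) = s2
Testing a few strings:
  'c' → accept
  'cc' → accept
  'ddd' → reject
  'dcc' → reject
State roles: s0=no input read; s1=started with c; s2=started with d (dead)
All strings over {c,d} starting with c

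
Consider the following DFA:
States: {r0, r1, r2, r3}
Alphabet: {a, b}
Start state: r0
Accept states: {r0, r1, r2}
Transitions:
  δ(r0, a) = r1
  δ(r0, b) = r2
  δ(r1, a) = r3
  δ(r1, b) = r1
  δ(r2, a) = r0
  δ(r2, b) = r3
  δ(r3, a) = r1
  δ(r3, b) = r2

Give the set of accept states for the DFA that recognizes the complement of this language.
Complement accept states = All states \ Original accept states
= {r0, r1, r2, r3} \ {r0, r1, r2}
{r3}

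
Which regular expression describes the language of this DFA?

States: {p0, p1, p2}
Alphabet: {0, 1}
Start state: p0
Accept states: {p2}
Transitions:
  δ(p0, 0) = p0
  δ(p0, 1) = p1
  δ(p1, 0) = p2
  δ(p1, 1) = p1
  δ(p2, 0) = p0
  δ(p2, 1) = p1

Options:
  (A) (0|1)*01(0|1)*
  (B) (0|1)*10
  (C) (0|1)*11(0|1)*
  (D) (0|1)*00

Check each option against the DFA on short strings; one disagreement eliminates an option:
  (A) (0|1)*01(0|1)*: on '01' the DFA goes p0 → p0 → p1 and rejects (p1 ∉ Accept), but the regex matches it → eliminate
  (B) (0|1)*10: agrees with the DFA on every string of length ≤ 6
  (C) (0|1)*11(0|1)*: on '10' the DFA goes p0 → p1 → p2 and accepts (p2 ∈ Accept), but the regex does not match it → eliminate
  (D) (0|1)*00: on '00' the DFA goes p0 → p0 → p0 and rejects (p0 ∉ Accept), but the regex matches it → eliminate
Only (B) is consistent with the DFA.
(B) (0|1)*10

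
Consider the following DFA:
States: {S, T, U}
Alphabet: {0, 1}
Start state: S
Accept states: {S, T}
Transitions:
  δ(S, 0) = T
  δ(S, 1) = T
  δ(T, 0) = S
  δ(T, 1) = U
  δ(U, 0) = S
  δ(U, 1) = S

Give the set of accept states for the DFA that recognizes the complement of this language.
Complement accept states = All states \ Original accept states
= {S, T, U} \ {S, T}
{U}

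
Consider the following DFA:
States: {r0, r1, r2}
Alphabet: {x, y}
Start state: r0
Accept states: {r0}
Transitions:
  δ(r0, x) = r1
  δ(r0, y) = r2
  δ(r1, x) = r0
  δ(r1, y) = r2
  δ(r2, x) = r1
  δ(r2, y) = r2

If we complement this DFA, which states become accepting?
Complement accept states = All states \ Original accept states
= {r0, r1, r2} \ {r0}
{r1, r2}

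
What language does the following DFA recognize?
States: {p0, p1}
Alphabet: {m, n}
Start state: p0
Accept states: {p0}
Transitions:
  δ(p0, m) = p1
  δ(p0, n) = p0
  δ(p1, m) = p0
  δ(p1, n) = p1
Testing a few strings:
  'mm' → accept
  'nm' → reject
  'n' → accept
  'nnn' → accept
State roles: p0=even number of m's so far; p1=odd number of m's so far
All strings over {m,n} with an even number of m's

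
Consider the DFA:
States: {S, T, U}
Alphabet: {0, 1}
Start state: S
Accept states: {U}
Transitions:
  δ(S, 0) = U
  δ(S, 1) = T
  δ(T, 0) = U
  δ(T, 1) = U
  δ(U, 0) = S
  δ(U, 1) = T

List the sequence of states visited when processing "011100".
read '0': S → U
  read '1': U → T
  read '1': T → U
  read '1': U → T
  read '0': T → U
  read '0': U → S
S -> U -> T -> U -> T -> U -> S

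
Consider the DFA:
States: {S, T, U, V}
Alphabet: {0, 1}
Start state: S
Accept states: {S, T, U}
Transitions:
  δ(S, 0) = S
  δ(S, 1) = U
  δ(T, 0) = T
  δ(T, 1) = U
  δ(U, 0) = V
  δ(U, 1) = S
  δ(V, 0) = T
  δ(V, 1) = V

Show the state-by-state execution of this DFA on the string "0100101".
read '0': S → S
  read '1': S → U
  read '0': U → V
  read '0': V → T
  read '1': T → U
  read '0': U → V
  read '1': V → V
S -> S -> U -> V -> T -> U -> V -> V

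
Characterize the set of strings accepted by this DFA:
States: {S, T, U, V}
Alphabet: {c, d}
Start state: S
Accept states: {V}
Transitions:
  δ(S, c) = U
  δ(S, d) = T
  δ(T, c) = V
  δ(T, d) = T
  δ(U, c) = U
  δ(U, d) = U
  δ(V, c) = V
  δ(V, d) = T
Testing a few strings:
  'd' → reject
  'c' → reject
  'dccd' → reject
  'dcd' → reject
State roles: S=no input read; T=started with d, last symbol d; U=started with c (dead); V=started with d, last symbol c
All strings over {c,d} that start with d and end with c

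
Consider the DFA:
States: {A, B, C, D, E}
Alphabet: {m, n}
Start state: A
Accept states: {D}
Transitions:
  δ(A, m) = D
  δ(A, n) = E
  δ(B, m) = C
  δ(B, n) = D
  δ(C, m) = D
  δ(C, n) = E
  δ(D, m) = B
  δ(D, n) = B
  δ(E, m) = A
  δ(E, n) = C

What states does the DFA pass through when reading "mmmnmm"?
read 'm': A → D
  read 'm': D → B
  read 'm': B → C
  read 'n': C → E
  read 'm': E → A
  read 'm': A → D
A -> D -> B -> C -> E -> A -> D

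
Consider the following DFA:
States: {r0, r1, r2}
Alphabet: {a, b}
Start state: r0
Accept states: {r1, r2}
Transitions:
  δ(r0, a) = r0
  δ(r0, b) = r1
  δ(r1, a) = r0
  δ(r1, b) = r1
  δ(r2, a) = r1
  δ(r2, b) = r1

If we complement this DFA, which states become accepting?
Complement accept states = All states \ Original accept states
= {r0, r1, r2} \ {r1, r2}
{r0}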